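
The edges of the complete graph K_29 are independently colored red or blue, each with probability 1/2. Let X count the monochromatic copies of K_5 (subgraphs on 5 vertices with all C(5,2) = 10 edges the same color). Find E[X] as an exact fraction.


Let X = Σ_S X_S over the C(29, 5) = 118755 subsets S of size 5, where X_S = 1 if the K_5 on S is monochromatic.
For a fixed S, the K_5 on S has C(5, 2) = 10 edges. P[all 10 edges red] = (1/2)^10, and likewise for blue, so P[monochromatic] = 2·(1/2)^10 = 2^{1 − 10} = 1/512.
Summing: E[X] = C(29, 5) · 2^{1 − 10} = 118755 · 1/512 = 118755/512.
Numerically: E[X] ≈ 231.943.

E[X] = C(29,5)·2^(1−C(5,2)) = 118755/512 ≈ 231.943.


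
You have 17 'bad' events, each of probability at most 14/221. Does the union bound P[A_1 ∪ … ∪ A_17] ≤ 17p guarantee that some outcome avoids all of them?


Union bound: P[∪_{i=1}^{17} A_i] ≤ Σ_i P[A_i] ≤ 17·p = 17·(14/221) = 14/13.
Numerically: 14/13 ≈ 1.0769231.
Is 14/13 < 1? NO.
Since the bound 14/13 is ≥ 1, the union bound is uninformative here; it does NOT by itself certify existence.

17·p = 14/13 ≈ 1.0769231; existence NOT certified by the union bound.


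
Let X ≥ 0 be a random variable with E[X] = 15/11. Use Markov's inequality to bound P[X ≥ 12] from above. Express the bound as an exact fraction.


μ = E[X] = 15/11, a = 12.
Markov: P[X ≥ 12] ≤ μ/a = (15/11)/12 = 5/44.
Numerically: ≈ 0.1136.
(Since a = 12 > μ = 1.3636, the bound 5/44 is < 1 and informative.)

P[X ≥ 12] ≤ 5/44 ≈ 0.1136.


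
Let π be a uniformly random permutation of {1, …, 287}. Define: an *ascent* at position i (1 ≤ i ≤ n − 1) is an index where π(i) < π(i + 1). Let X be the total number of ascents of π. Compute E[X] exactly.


Write X = Σ X_I over i = 1, …, 286, with X_I the indicator of one ascent.
There are 286 indicators.
For each fixed i, the pair (π(i), π(i+1)) is a uniformly random ordered pair of distinct values from {1, …, 287}; by symmetry P[π(i) < π(i+1)] = 1/2.
By linearity: E[X] = 286 · (1/2) = (287 − 1) · (1/2) = 143 ≈ 143.000000.

E[X] = 143 = 143.000000.


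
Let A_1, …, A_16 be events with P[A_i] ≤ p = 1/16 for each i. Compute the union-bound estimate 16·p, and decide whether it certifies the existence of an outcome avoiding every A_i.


Union bound: P[∪_{i=1}^{16} A_i] ≤ Σ_i P[A_i] ≤ 16·p = 16·(1/16) = 1.
Numerically: 1 ≈ 1.00000.
Is 1 < 1? NO.
Since the bound 1 is ≥ 1, the union bound is uninformative here; it does NOT by itself certify existence.

16·p = 1 ≈ 1.00000; existence NOT certified by the union bound.


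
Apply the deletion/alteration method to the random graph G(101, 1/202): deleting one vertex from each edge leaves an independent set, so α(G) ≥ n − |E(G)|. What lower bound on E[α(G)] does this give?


E[|E(G)|] = C(101, 2)·p = 5050 · (1/202) = 25.
E[α(G)] ≥ n − E[|E(G)|] = 101 − 25 = 76.
Numerically: ≈ 76.000.
(This is only a lower bound; the true E[α(G)] may be larger.)

E[α(G)] ≥ 76 ≈ 76.000.


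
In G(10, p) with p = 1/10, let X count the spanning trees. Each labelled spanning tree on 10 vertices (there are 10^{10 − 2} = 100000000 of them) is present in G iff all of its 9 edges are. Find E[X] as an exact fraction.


K_10 has 10^{10 − 2} = 100000000 labelled spanning trees.
For each such spanning tree H, let X_H = 1 if all 9 edges of H are present in G. Then P[X_H = 1] = p^{9} = (1/10)^{9} = 1/1000000000.
Summing the indicators: E[X] = Σ_H E[X_H] = 100000000 · p^{9} = 100000000 · 1/1000000000 = 1/10.
Numerically: E[X] ≈ 0.1.

E[X] = 100000000 · (1/10)^{9} = 1/10 ≈ 0.1.


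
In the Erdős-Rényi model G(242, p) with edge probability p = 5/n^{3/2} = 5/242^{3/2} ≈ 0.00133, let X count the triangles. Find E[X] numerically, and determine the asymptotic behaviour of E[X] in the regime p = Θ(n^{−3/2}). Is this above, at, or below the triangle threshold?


Number of potential triangles: C(242, 3) = 2332880.
Each occurs with probability p³ ≈ (0.00133)³ ≈ 2.34283e-09.
By linearity: E[X] = C(242, 3)·p³ ≈ 2332880 · 2.34283e-09 ≈ 0.005.
Since α = 3/2 > 1, p = c/n^{3/2} = o(1/n) is below the triangle threshold p ~ 1/n. Asymptotically E[X] ~ (c³/6)·n^{3(1−α)} = (5³/6)·n^{-1.5} → 0, so by Markov's inequality G has no triangles w.h.p.

E[X] ≈ 0.005; in regime p = Θ(1/n^{3/2}) E[X] tends to 0 (below the triangle threshold p ~ 1/n).


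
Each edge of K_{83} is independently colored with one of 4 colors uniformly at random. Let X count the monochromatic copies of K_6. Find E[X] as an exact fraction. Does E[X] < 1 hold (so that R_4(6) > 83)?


E[X] = C(83, 6) · 4^{1 − 15} = 377447148 · 4^{−14} = 377447148/268435456.
As a reduced fraction: E[X] = 94361787/67108864 ≈ 1.4061.
Is E[X] < 1? NO.
Since E[X] ≥ 1, the first-moment bound is inconclusive at n = 83; it does NOT by itself certify R_4(6) > 83.

E[X] = 94361787/67108864 ≈ 1.4061; E[X] ≥ 1; first-moment method inconclusive here.


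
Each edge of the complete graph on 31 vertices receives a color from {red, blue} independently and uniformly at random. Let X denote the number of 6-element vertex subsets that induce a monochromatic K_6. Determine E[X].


Let X = Σ_S X_S over the C(31, 6) = 736281 subsets S of size 6, where X_S = 1 if the K_6 on S is monochromatic.
For a fixed S, the K_6 on S has C(6, 2) = 15 edges. P[all 15 edges red] = (1/2)^15, and likewise for blue, so P[monochromatic] = 2·(1/2)^15 = 2^{1 − 15} = 1/16384.
By linearity: E[X] = C(31, 6) · 2^{1 − 15} = 736281 · 1/16384 = 736281/16384.
Numerically: E[X] ≈ 44.939.

E[X] = C(31,6)·2^(1−C(6,2)) = 736281/16384 ≈ 44.939.


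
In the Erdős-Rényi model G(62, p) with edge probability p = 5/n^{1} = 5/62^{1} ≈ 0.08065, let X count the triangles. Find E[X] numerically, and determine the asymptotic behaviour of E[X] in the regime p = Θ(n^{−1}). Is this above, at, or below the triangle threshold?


Number of potential triangles: C(62, 3) = 37820.
Each occurs with probability p³ ≈ (0.08065)³ ≈ 5.244873e-04.
By linearity: E[X] = C(62, 3)·p³ ≈ 37820 · 5.244873e-04 ≈ 19.8361.
Here α = 1, so p = 5/n is exactly at the triangle threshold p ~ 1/n. Asymptotically E[X] → c³/6 = 5³/6 = 125/6 ≈ 20.8333, a bounded constant. In this regime the triangle count is asymptotically Poisson(c³/6).

E[X] ≈ 19.8361; in regime p = Θ(1/n^{1}) E[X] stays bounded (at the triangle threshold p ~ 1/n).


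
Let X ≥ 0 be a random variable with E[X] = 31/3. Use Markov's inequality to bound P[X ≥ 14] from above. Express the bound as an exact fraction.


μ = E[X] = 31/3, a = 14.
Markov: P[X ≥ 14] ≤ μ/a = (31/3)/14 = 31/42.
Numerically: ≈ 0.7381.
(Since a = 14 > μ = 10.3333, the bound 31/42 is < 1 and informative.)

P[X ≥ 14] ≤ 31/42 ≈ 0.7381.


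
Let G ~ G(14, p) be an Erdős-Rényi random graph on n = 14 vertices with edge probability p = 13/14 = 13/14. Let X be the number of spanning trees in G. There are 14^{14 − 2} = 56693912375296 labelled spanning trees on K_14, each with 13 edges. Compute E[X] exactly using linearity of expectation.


K_14 has 14^{14 − 2} = 56693912375296 labelled spanning trees.
For each such spanning tree H, let X_H = 1 if all 13 edges of H are present in G. Then P[X_H = 1] = p^{13} = (13/14)^{13} = 302875106592253/793714773254144.
By linearity: E[X] = Σ_H E[X_H] = 56693912375296 · p^{13} = 56693912375296 · 302875106592253/793714773254144 = 302875106592253/14.
Numerically: E[X] ≈ 2.1634e+13.

E[X] = 56693912375296 · (13/14)^{13} = 302875106592253/14 ≈ 2.1634e+13.


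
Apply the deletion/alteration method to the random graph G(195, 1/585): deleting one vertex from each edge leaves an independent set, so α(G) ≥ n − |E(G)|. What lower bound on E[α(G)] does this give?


E[|E(G)|] = C(195, 2)·p = 18915 · (1/585) = 97/3.
E[α(G)] ≥ n − E[|E(G)|] = 195 − 97/3 = 488/3.
Numerically: ≈ 162.6667.
(This is only a lower bound; the true E[α(G)] may be larger.)

E[α(G)] ≥ 488/3 ≈ 162.6667.


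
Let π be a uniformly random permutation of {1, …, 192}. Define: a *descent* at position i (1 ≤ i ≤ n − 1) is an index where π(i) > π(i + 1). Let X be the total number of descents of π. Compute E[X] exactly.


Write X = Σ X_I over i = 1, …, 191, with X_I the indicator of one descent.
There are 191 indicators.
For each fixed i, the pair (π(i), π(i+1)) is a uniformly random ordered pair of distinct values from {1, …, 192}; by symmetry P[π(i) > π(i+1)] = 1/2.
By linearity: E[X] = 191 · (1/2) = (192 − 1) · (1/2) = 191/2 ≈ 95.500000.

E[X] = 191/2 = 95.500000.


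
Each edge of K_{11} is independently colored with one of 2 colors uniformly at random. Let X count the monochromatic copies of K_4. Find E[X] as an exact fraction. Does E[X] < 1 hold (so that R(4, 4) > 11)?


E[X] = C(11, 4) · 2^{1 − 6} = 330 · 2^{−5} = 330/32.
As a reduced fraction: E[X] = 165/16 ≈ 10.312500.
Is E[X] < 1? NO.
Since E[X] ≥ 1, the first-moment bound is inconclusive at n = 11; it does NOT by itself certify R(4, 4) > 11.

E[X] = 165/16 ≈ 10.312500; E[X] ≥ 1; first-moment method inconclusive here.


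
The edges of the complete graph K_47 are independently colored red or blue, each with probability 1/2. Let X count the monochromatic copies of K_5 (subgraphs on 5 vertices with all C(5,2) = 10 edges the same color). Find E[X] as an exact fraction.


Let X = Σ_S X_S over the C(47, 5) = 1533939 subsets S of size 5, where X_S = 1 if the K_5 on S is monochromatic.
For a fixed S, the K_5 on S has C(5, 2) = 10 edges. P[all 10 edges red] = (1/2)^10, and likewise for blue, so P[monochromatic] = 2·(1/2)^10 = 2^{1 − 10} = 1/512.
By linearity of expectation: E[X] = C(47, 5) · 2^{1 − 10} = 1533939 · 1/512 = 1533939/512.
Numerically: E[X] ≈ 2995.97461.

E[X] = C(47,5)·2^(1−C(5,2)) = 1533939/512 ≈ 2995.97461.


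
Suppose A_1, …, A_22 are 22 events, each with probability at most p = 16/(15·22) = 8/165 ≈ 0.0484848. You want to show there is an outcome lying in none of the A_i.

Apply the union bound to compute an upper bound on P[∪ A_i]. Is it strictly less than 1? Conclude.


Union bound: P[∪_{i=1}^{22} A_i] ≤ Σ_i P[A_i] ≤ 22·p = 22·(8/165) = 16/15.
Numerically: 16/15 ≈ 1.0666667.
Is 16/15 < 1? NO.
Since the bound 16/15 is ≥ 1, the union bound is uninformative here; it does NOT by itself certify existence.

22·p = 16/15 ≈ 1.0666667; existence NOT certified by the union bound.


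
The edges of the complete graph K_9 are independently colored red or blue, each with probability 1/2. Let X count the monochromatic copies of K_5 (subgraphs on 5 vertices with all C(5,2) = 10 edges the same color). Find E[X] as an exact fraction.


Let X = Σ_S X_S over the C(9, 5) = 126 subsets S of size 5, where X_S = 1 if the K_5 on S is monochromatic.
For a fixed S, the K_5 on S has C(5, 2) = 10 edges. P[all 10 edges red] = (1/2)^10, and likewise for blue, so P[monochromatic] = 2·(1/2)^10 = 2^{1 − 10} = 1/512.
By linearity of expectation: E[X] = C(9, 5) · 2^{1 − 10} = 126 · 1/512 = 63/256.
Numerically: E[X] ≈ 0.24609.

E[X] = C(9,5)·2^(1−C(5,2)) = 63/256 ≈ 0.24609.


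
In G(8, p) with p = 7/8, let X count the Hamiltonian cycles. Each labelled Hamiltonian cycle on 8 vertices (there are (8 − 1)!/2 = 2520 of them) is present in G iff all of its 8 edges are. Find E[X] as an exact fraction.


K_8 has (8 − 1)!/2 = 2520 labelled Hamiltonian cycles.
For each such Hamiltonian cycle H, let X_H = 1 if all 8 edges of H are present in G. Then P[X_H = 1] = p^{8} = (7/8)^{8} = 5764801/16777216.
By linearity: E[X] = Σ_H E[X_H] = 2520 · p^{8} = 2520 · 5764801/16777216 = 1815912315/2097152.
Numerically: E[X] ≈ 865.894.

E[X] = 2520 · (7/8)^{8} = 1815912315/2097152 ≈ 865.894.


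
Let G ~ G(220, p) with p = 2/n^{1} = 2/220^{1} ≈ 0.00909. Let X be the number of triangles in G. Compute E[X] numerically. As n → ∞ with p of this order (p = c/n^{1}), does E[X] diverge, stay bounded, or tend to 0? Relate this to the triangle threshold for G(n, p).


Number of potential triangles: C(220, 3) = 1750540.
Each occurs with probability p³ ≈ (0.00909)³ ≈ 7.51315e-07.
By linearity: E[X] = C(220, 3)·p³ ≈ 1750540 · 7.51315e-07 ≈ 1.315.
Here α = 1, so p = 2/n is exactly at the triangle threshold p ~ 1/n. Asymptotically E[X] → c³/6 = 2³/6 = 4/3 ≈ 1.333, a bounded constant. In this regime the triangle count is asymptotically Poisson(c³/6).

E[X] ≈ 1.315; in regime p = Θ(1/n^{1}) E[X] stays bounded (at the triangle threshold p ~ 1/n).


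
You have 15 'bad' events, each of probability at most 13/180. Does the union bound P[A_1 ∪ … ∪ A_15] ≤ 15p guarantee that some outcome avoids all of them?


Union bound: P[∪_{i=1}^{15} A_i] ≤ Σ_i P[A_i] ≤ 15·p = 15·(13/180) = 13/12.
Numerically: 13/12 ≈ 1.083.
Is 13/12 < 1? NO.
Since the bound 13/12 is ≥ 1, the union bound is uninformative here; it does NOT by itself certify existence.

15·p = 13/12 ≈ 1.083; existence NOT certified by the union bound.


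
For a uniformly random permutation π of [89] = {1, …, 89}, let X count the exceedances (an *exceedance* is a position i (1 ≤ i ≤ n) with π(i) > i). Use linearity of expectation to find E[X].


Write X = Σ_{i=1}^{89} X_i, where X_i = 1_{π(i) > i}.
For each fixed i, π(i) is uniform over {1, …, 89} (marginal of a uniform permutation), so P[π(i) > i] = (n − i)/n. Summing: Σ_{i=1}^{89} (n − i)/n = (0 + 1 + … + 88)/89 = 89(89 − 1)/(2·89) = (89 − 1)/2.
Hence E[X] = Σ_{i=1}^{89} (89 − i)/89 = 44 ≈ 44.000.

E[X] = 44 = 44.000.


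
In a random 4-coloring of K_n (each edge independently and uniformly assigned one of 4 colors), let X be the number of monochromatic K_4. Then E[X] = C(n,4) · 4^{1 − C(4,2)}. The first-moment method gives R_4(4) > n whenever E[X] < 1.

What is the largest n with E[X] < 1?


We need C(n, 4) · 4^{1 − 6} < 1, i.e. C(n, 4) < 4^{6 − 1} = 1024.
Check values of n near the boundary:
  n = 12: C(12, 4) = 495; 495 < 1024? YES
  n = 13: C(13, 4) = 715; 715 < 1024? YES
  n = 14: C(14, 4) = 1001; 1001 < 1024? YES
  n = 15: C(15, 4) = 1365; 1365 < 1024? NO
  n = 16: C(16, 4) = 1820; 1820 < 1024? NO
The largest n with C(n, 4) < 1024 is n = 14 (where E[X] = 1001/1024 ≈ 0.977539). Hence R_4(4) > 14, i.e. R_4(4) ≥ 15.

Largest n = 14; hence R_4(4) > 14.


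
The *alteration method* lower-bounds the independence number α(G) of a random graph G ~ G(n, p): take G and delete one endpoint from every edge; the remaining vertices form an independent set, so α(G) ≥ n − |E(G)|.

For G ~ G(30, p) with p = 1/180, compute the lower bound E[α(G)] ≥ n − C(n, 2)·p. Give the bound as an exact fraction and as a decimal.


E[|E(G)|] = C(30, 2)·p = 435 · (1/180) = 29/12.
E[α(G)] ≥ n − E[|E(G)|] = 30 − 29/12 = 331/12.
Numerically: ≈ 27.583.
(This is only a lower bound; the true E[α(G)] may be larger.)

E[α(G)] ≥ 331/12 ≈ 27.583.


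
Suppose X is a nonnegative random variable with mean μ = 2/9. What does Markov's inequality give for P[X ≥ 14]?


μ = E[X] = 2/9, a = 14.
Markov: P[X ≥ 14] ≤ μ/a = (2/9)/14 = 1/63.
Numerically: ≈ 0.0159.
(Since a = 14 > μ = 0.2222, the bound 1/63 is < 1 and informative.)

P[X ≥ 14] ≤ 1/63 ≈ 0.0159.


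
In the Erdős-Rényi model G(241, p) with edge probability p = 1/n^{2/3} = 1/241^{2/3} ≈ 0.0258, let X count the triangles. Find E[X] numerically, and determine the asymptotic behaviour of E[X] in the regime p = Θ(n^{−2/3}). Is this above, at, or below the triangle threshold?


Number of potential triangles: C(241, 3) = 2303960.
Each occurs with probability p³ ≈ (0.0258)³ ≈ 1.72173e-05.
By linearity: E[X] = C(241, 3)·p³ ≈ 2303960 · 1.72173e-05 ≈ 39.668.
Since α = 2/3 < 1, p = c/n^{2/3} ≫ 1/n is above the triangle threshold p ~ 1/n. Asymptotically E[X] ~ (c³/6)·n^{3(1−α)} = (1³/6)·n^{1} → ∞; triangles are abundant w.h.p.

E[X] ≈ 39.668; in regime p = Θ(1/n^{2/3}) E[X] diverges (above the triangle threshold p ~ 1/n).


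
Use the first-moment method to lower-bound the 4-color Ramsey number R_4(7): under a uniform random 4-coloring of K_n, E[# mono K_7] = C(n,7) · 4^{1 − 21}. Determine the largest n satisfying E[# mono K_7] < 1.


We need C(n, 7) · 4^{1 − 21} < 1, i.e. C(n, 7) < 4^{21 − 1} = 1099511627776.
Check values of n near the boundary:
  n = 176: C(176, 7) = 919790691600; 919790691600 < 1099511627776? YES
  n = 177: C(177, 7) = 957664425960; 957664425960 < 1099511627776? YES
  n = 178: C(178, 7) = 996867063280; 996867063280 < 1099511627776? YES
  n = 179: C(179, 7) = 1037437234460; 1037437234460 < 1099511627776? YES
  n = 180: C(180, 7) = 1079414463600; 1079414463600 < 1099511627776? YES
  n = 181: C(181, 7) = 1122839183400; 1122839183400 < 1099511627776? NO
  n = 182: C(182, 7) = 1167752750736; 1167752750736 < 1099511627776? NO
  n = 183: C(183, 7) = 1214197462413; 1214197462413 < 1099511627776? NO
The largest n with C(n, 7) < 1099511627776 is n = 180 (where E[X] = 67463403975/68719476736 ≈ 0.9817). Hence R_4(7) > 180, i.e. R_4(7) ≥ 181.

Largest n = 180; hence R_4(7) > 180.


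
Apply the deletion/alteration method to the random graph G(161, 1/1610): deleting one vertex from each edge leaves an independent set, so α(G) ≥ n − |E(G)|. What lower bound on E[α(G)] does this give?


E[|E(G)|] = C(161, 2)·p = 12880 · (1/1610) = 8.
E[α(G)] ≥ n − E[|E(G)|] = 161 − 8 = 153.
Numerically: ≈ 153.000000.
(This is only a lower bound; the true E[α(G)] may be larger.)

E[α(G)] ≥ 153 ≈ 153.000000.


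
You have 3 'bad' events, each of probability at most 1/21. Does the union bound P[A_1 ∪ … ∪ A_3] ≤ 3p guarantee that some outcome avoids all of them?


Union bound: P[∪_{i=1}^{3} A_i] ≤ Σ_i P[A_i] ≤ 3·p = 3·(1/21) = 1/7.
Numerically: 1/7 ≈ 0.1428571.
Is 1/7 < 1? YES.
Since P[∪ A_i] ≤ 1/7 < 1, the complement has P[∩ A_i^c] ≥ 1 − 1/7 = 6/7 > 0, so some outcome avoids every A_i.

3·p = 1/7 ≈ 0.1428571; existence CERTIFIED by the union bound.


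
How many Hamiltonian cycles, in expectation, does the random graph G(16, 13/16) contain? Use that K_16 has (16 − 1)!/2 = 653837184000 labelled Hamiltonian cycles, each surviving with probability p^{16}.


K_16 has (16 − 1)!/2 = 653837184000 labelled Hamiltonian cycles.
For each such Hamiltonian cycle H, let X_H = 1 if all 16 edges of H are present in G. Then P[X_H = 1] = p^{16} = (13/16)^{16} = 665416609183179841/18446744073709551616.
By linearity of expectation: E[X] = Σ_H E[X_H] = 653837184000 · p^{16} = 653837184000 · 665416609183179841/18446744073709551616 = 424877072202303561918952875/18014398509481984.
Numerically: E[X] ≈ 2.36e+10.

E[X] = 653837184000 · (13/16)^{16} = 424877072202303561918952875/18014398509481984 ≈ 2.36e+10.


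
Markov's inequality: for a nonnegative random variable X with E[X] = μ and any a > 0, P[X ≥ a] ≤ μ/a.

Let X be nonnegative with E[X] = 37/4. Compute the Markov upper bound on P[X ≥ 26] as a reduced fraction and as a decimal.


μ = E[X] = 37/4, a = 26.
Markov: P[X ≥ 26] ≤ μ/a = (37/4)/26 = 37/104.
Numerically: ≈ 0.3558.
(Since a = 26 > μ = 9.2500, the bound 37/104 is < 1 and informative.)

P[X ≥ 26] ≤ 37/104 ≈ 0.3558.


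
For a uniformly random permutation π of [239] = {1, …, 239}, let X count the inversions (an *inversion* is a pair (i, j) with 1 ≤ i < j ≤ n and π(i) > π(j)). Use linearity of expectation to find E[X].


Write X = Σ X_I over the C(239, 2) = 28441 pairs i < j, with X_I the indicator of one inversion.
There are 28441 indicators.
For each fixed pair i < j, the values π(i) and π(j) are two distinct elements of {1, …, 239} in uniformly random order; by symmetry P[π(i) > π(j)] = 1/2.
By linearity: E[X] = 28441 · (1/2) = C(239, 2) · (1/2) = 28441/2 = 28441/2 ≈ 14220.500000.

E[X] = 28441/2 = 14220.500000.


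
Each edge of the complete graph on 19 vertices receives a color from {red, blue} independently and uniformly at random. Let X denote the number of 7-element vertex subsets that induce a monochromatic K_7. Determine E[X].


Let X = Σ_S X_S over the C(19, 7) = 50388 subsets S of size 7, where X_S = 1 if the K_7 on S is monochromatic.
For a fixed S, the K_7 on S has C(7, 2) = 21 edges. P[all 21 edges red] = (1/2)^21, and likewise for blue, so P[monochromatic] = 2·(1/2)^21 = 2^{1 − 21} = 1/1048576.
By linearity: E[X] = C(19, 7) · 2^{1 − 21} = 50388 · 1/1048576 = 12597/262144.
Numerically: E[X] ≈ 0.0481.

E[X] = C(19,7)·2^(1−C(7,2)) = 12597/262144 ≈ 0.0481.


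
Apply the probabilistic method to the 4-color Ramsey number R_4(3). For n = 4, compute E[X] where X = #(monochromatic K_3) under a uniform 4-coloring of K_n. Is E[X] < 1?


E[X] = C(4, 3) · 4^{1 − 3} = 4 · 4^{−2} = 4/16.
As a reduced fraction: E[X] = 1/4 ≈ 0.25000.
Is E[X] < 1? YES.
Since E[X] < 1, there exists a 4-coloring of K_{4} with no monochromatic K_3; hence R_4(3) > 4.

E[X] = 1/4 ≈ 0.25000; E[X] < 1, so R_4(3) > 4.


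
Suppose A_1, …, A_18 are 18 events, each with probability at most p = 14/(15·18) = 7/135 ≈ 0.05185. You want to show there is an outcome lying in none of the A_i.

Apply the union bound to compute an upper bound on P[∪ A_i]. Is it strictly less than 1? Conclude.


Union bound: P[∪_{i=1}^{18} A_i] ≤ Σ_i P[A_i] ≤ 18·p = 18·(7/135) = 14/15.
Numerically: 14/15 ≈ 0.93333.
Is 14/15 < 1? YES.
Since P[∪ A_i] ≤ 14/15 < 1, the complement has P[∩ A_i^c] ≥ 1 − 14/15 = 1/15 > 0, so some outcome avoids every A_i.

18·p = 14/15 ≈ 0.93333; existence CERTIFIED by the union bound.


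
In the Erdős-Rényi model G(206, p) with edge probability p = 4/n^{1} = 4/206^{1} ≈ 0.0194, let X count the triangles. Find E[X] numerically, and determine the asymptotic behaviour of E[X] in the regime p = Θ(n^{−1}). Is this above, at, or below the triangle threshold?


Number of potential triangles: C(206, 3) = 1435820.
Each occurs with probability p³ ≈ (0.0194)³ ≈ 7.32113e-06.
By linearity: E[X] = C(206, 3)·p³ ≈ 1435820 · 7.32113e-06 ≈ 10.512.
Here α = 1, so p = 4/n is exactly at the triangle threshold p ~ 1/n. Asymptotically E[X] → c³/6 = 4³/6 = 32/3 ≈ 10.667, a bounded constant. In this regime the triangle count is asymptotically Poisson(c³/6).

E[X] ≈ 10.512; in regime p = Θ(1/n^{1}) E[X] stays bounded (at the triangle threshold p ~ 1/n).


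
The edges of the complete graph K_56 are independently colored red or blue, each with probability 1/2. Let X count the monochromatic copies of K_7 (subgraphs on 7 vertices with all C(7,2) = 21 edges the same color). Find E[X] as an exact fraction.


Let X = Σ_S X_S over the C(56, 7) = 231917400 subsets S of size 7, where X_S = 1 if the K_7 on S is monochromatic.
For a fixed S, the K_7 on S has C(7, 2) = 21 edges. P[all 21 edges red] = (1/2)^21, and likewise for blue, so P[monochromatic] = 2·(1/2)^21 = 2^{1 − 21} = 1/1048576.
Summing: E[X] = C(56, 7) · 2^{1 − 21} = 231917400 · 1/1048576 = 28989675/131072.
Numerically: E[X] ≈ 221.174.

E[X] = C(56,7)·2^(1−C(7,2)) = 28989675/131072 ≈ 221.174.


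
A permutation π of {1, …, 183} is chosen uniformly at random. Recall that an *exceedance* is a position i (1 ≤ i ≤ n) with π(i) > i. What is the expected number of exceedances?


Write X = Σ_{i=1}^{183} X_i, where X_i = 1_{π(i) > i}.
For each fixed i, π(i) is uniform over {1, …, 183} (marginal of a uniform permutation), so P[π(i) > i] = (n − i)/n. Summing: Σ_{i=1}^{183} (n − i)/n = (0 + 1 + … + 182)/183 = 183(183 − 1)/(2·183) = (183 − 1)/2.
Hence E[X] = Σ_{i=1}^{183} (183 − i)/183 = 91 ≈ 91.00000.

E[X] = 91 = 91.00000.


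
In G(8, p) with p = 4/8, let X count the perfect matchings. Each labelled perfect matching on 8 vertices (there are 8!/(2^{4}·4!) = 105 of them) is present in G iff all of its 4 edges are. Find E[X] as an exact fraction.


K_8 has 8!/(2^{4}·4!) = 105 labelled perfect matchings.
For each such perfect matching H, let X_H = 1 if all 4 edges of H are present in G. Then P[X_H = 1] = p^{4} = (1/2)^{4} = 1/16.
Summing the indicators: E[X] = Σ_H E[X_H] = 105 · p^{4} = 105 · 1/16 = 105/16.
Numerically: E[X] ≈ 6.5625.

E[X] = 105 · (1/2)^{4} = 105/16 ≈ 6.5625.


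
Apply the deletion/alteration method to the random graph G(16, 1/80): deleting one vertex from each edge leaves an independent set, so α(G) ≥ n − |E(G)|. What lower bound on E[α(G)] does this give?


E[|E(G)|] = C(16, 2)·p = 120 · (1/80) = 3/2.
E[α(G)] ≥ n − E[|E(G)|] = 16 − 3/2 = 29/2.
Numerically: ≈ 14.500000.
(This is only a lower bound; the true E[α(G)] may be larger.)

E[α(G)] ≥ 29/2 ≈ 14.500000.


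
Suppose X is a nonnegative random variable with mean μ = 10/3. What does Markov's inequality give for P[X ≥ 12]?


μ = E[X] = 10/3, a = 12.
Markov: P[X ≥ 12] ≤ μ/a = (10/3)/12 = 5/18.
Numerically: ≈ 0.278.
(Since a = 12 > μ = 3.333, the bound 5/18 is < 1 and informative.)

P[X ≥ 12] ≤ 5/18 ≈ 0.278.


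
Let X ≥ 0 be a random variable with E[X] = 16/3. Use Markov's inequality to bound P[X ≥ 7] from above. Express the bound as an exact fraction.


μ = E[X] = 16/3, a = 7.
Markov: P[X ≥ 7] ≤ μ/a = (16/3)/7 = 16/21.
Numerically: ≈ 0.761905.
(Since a = 7 > μ = 5.333333, the bound 16/21 is < 1 and informative.)

P[X ≥ 7] ≤ 16/21 ≈ 0.761905.


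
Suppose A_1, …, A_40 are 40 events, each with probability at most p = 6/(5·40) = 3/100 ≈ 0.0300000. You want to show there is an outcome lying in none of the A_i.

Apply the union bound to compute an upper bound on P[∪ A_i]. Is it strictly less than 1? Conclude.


Union bound: P[∪_{i=1}^{40} A_i] ≤ Σ_i P[A_i] ≤ 40·p = 40·(3/100) = 6/5.
Numerically: 6/5 ≈ 1.2000000.
Is 6/5 < 1? NO.
Since the bound 6/5 is ≥ 1, the union bound is uninformative here; it does NOT by itself certify existence.

40·p = 6/5 ≈ 1.2000000; existence NOT certified by the union bound.


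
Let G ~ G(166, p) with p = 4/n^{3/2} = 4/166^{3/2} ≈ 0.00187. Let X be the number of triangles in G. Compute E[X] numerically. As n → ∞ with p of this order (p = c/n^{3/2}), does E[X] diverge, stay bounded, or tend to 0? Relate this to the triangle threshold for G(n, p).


Number of potential triangles: C(166, 3) = 748660.
Each occurs with probability p³ ≈ (0.00187)³ ≈ 6.54174e-09.
By linearity: E[X] = C(166, 3)·p³ ≈ 748660 · 6.54174e-09 ≈ 0.005.
Since α = 3/2 > 1, p = c/n^{3/2} = o(1/n) is below the triangle threshold p ~ 1/n. Asymptotically E[X] ~ (c³/6)·n^{3(1−α)} = (4³/6)·n^{-1.5} → 0, so by Markov's inequality G has no triangles w.h.p.

E[X] ≈ 0.005; in regime p = Θ(1/n^{3/2}) E[X] tends to 0 (below the triangle threshold p ~ 1/n).


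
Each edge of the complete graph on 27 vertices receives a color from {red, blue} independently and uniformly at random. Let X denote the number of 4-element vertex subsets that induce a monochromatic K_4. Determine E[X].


Let X = Σ_S X_S over the C(27, 4) = 17550 subsets S of size 4, where X_S = 1 if the K_4 on S is monochromatic.
For a fixed S, the K_4 on S has C(4, 2) = 6 edges. P[all 6 edges red] = (1/2)^6, and likewise for blue, so P[monochromatic] = 2·(1/2)^6 = 2^{1 − 6} = 1/32.
Summing: E[X] = C(27, 4) · 2^{1 − 6} = 17550 · 1/32 = 8775/16.
Numerically: E[X] ≈ 548.438.

E[X] = C(27,4)·2^(1−C(4,2)) = 8775/16 ≈ 548.438.


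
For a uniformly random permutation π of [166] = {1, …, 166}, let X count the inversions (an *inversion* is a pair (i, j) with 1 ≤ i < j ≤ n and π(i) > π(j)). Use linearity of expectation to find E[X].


Write X = Σ X_I over the C(166, 2) = 13695 pairs i < j, with X_I the indicator of one inversion.
There are 13695 indicators.
For each fixed pair i < j, the values π(i) and π(j) are two distinct elements of {1, …, 166} in uniformly random order; by symmetry P[π(i) > π(j)] = 1/2.
By linearity: E[X] = 13695 · (1/2) = C(166, 2) · (1/2) = 13695/2 = 13695/2 ≈ 6847.5000.

E[X] = 13695/2 = 6847.5000.


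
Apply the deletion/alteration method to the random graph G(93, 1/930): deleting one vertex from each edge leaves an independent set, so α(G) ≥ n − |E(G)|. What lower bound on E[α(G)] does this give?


E[|E(G)|] = C(93, 2)·p = 4278 · (1/930) = 23/5.
E[α(G)] ≥ n − E[|E(G)|] = 93 − 23/5 = 442/5.
Numerically: ≈ 88.400.
(This is only a lower bound; the true E[α(G)] may be larger.)

E[α(G)] ≥ 442/5 ≈ 88.400.


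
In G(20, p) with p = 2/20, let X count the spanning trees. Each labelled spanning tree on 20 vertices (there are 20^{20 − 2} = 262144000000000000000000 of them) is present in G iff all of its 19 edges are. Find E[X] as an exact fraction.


K_20 has 20^{20 − 2} = 262144000000000000000000 labelled spanning trees.
For each such spanning tree H, let X_H = 1 if all 19 edges of H are present in G. Then P[X_H = 1] = p^{19} = (1/10)^{19} = 1/10000000000000000000.
By linearity of expectation: E[X] = Σ_H E[X_H] = 262144000000000000000000 · p^{19} = 262144000000000000000000 · 1/10000000000000000000 = 131072/5.
Numerically: E[X] ≈ 2.62e+04.

E[X] = 262144000000000000000000 · (1/10)^{19} = 131072/5 ≈ 2.62e+04.


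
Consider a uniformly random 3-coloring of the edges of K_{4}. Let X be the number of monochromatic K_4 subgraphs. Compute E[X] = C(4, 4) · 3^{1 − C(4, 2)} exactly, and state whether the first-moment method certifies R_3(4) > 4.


E[X] = C(4, 4) · 3^{1 − 6} = 1 · 3^{−5} = 1/243.
As a reduced fraction: E[X] = 1/243 ≈ 0.00412.
Is E[X] < 1? YES.
Since E[X] < 1, there exists a 3-coloring of K_{4} with no monochromatic K_4; hence R_3(4) > 4.

E[X] = 1/243 ≈ 0.00412; E[X] < 1, so R_3(4) > 4.


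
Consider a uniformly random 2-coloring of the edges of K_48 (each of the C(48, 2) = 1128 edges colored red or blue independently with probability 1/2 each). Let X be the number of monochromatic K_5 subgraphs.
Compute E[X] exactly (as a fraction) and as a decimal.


Let X = Σ_S X_S over the C(48, 5) = 1712304 subsets S of size 5, where X_S = 1 if the K_5 on S is monochromatic.
For a fixed S, the K_5 on S has C(5, 2) = 10 edges. P[all 10 edges red] = (1/2)^10, and likewise for blue, so P[monochromatic] = 2·(1/2)^10 = 2^{1 − 10} = 1/512.
Summing: E[X] = C(48, 5) · 2^{1 − 10} = 1712304 · 1/512 = 107019/32.
Numerically: E[X] ≈ 3344.34375.

E[X] = C(48,5)·2^(1−C(5,2)) = 107019/32 ≈ 3344.34375.


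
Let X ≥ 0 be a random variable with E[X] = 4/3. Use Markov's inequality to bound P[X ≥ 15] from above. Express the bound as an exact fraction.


μ = E[X] = 4/3, a = 15.
Markov: P[X ≥ 15] ≤ μ/a = (4/3)/15 = 4/45.
Numerically: ≈ 0.0889.
(Since a = 15 > μ = 1.3333, the bound 4/45 is < 1 and informative.)

P[X ≥ 15] ≤ 4/45 ≈ 0.0889.


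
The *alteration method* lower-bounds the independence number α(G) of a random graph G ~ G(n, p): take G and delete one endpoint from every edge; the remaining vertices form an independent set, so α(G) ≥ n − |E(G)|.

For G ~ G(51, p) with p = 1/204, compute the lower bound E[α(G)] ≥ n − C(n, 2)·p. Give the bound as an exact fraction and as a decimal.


E[|E(G)|] = C(51, 2)·p = 1275 · (1/204) = 25/4.
E[α(G)] ≥ n − E[|E(G)|] = 51 − 25/4 = 179/4.
Numerically: ≈ 44.7500.
(This is only a lower bound; the true E[α(G)] may be larger.)

E[α(G)] ≥ 179/4 ≈ 44.7500.


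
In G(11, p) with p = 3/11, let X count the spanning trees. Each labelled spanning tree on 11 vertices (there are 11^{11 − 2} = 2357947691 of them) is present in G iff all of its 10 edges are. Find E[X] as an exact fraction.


K_11 has 11^{11 − 2} = 2357947691 labelled spanning trees.
For each such spanning tree H, let X_H = 1 if all 10 edges of H are present in G. Then P[X_H = 1] = p^{10} = (3/11)^{10} = 59049/25937424601.
Summing the indicators: E[X] = Σ_H E[X_H] = 2357947691 · p^{10} = 2357947691 · 59049/25937424601 = 59049/11.
Numerically: E[X] ≈ 5368.

E[X] = 2357947691 · (3/11)^{10} = 59049/11 ≈ 5368.


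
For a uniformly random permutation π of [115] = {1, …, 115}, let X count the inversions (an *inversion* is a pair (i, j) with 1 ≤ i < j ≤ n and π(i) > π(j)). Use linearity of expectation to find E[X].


Write X = Σ X_I over the C(115, 2) = 6555 pairs i < j, with X_I the indicator of one inversion.
There are 6555 indicators.
For each fixed pair i < j, the values π(i) and π(j) are two distinct elements of {1, …, 115} in uniformly random order; by symmetry P[π(i) > π(j)] = 1/2.
By linearity: E[X] = 6555 · (1/2) = C(115, 2) · (1/2) = 6555/2 = 6555/2 ≈ 3277.500.

E[X] = 6555/2 = 3277.500.


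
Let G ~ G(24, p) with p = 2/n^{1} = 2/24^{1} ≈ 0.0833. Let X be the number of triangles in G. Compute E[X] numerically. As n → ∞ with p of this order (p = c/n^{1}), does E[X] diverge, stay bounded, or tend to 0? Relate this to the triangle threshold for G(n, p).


Number of potential triangles: C(24, 3) = 2024.
Each occurs with probability p³ ≈ (0.0833)³ ≈ 5.78704e-04.
By linearity: E[X] = C(24, 3)·p³ ≈ 2024 · 5.78704e-04 ≈ 1.171.
Here α = 1, so p = 2/n is exactly at the triangle threshold p ~ 1/n. Asymptotically E[X] → c³/6 = 2³/6 = 4/3 ≈ 1.333, a bounded constant. In this regime the triangle count is asymptotically Poisson(c³/6).

E[X] ≈ 1.171; in regime p = Θ(1/n^{1}) E[X] stays bounded (at the triangle threshold p ~ 1/n).


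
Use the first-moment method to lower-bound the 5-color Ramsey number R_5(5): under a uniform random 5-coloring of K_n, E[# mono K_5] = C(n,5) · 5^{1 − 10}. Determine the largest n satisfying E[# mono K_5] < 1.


We need C(n, 5) · 5^{1 − 10} < 1, i.e. C(n, 5) < 5^{10 − 1} = 1953125.
Check values of n near the boundary:
  n = 46: C(46, 5) = 1370754; 1370754 < 1953125? YES
  n = 47: C(47, 5) = 1533939; 1533939 < 1953125? YES
  n = 48: C(48, 5) = 1712304; 1712304 < 1953125? YES
  n = 49: C(49, 5) = 1906884; 1906884 < 1953125? YES
  n = 50: C(50, 5) = 2118760; 2118760 < 1953125? NO
  n = 51: C(51, 5) = 2349060; 2349060 < 1953125? NO
The largest n with C(n, 5) < 1953125 is n = 49 (where E[X] = 1906884/1953125 ≈ 0.97632). Hence R_5(5) > 49, i.e. R_5(5) ≥ 50.

Largest n = 49; hence R_5(5) > 49.


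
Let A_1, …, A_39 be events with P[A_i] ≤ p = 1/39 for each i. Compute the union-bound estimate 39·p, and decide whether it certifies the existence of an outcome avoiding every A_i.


Union bound: P[∪_{i=1}^{39} A_i] ≤ Σ_i P[A_i] ≤ 39·p = 39·(1/39) = 1.
Numerically: 1 ≈ 1.000.
Is 1 < 1? NO.
Since the bound 1 is ≥ 1, the union bound is uninformative here; it does NOT by itself certify existence.

39·p = 1 ≈ 1.000; existence NOT certified by the union bound.


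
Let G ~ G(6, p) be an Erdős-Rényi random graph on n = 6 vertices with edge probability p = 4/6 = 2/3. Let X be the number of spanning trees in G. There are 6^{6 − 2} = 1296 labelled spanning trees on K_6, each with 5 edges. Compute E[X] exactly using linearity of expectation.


K_6 has 6^{6 − 2} = 1296 labelled spanning trees.
For each such spanning tree H, let X_H = 1 if all 5 edges of H are present in G. Then P[X_H = 1] = p^{5} = (2/3)^{5} = 32/243.
Summing the indicators: E[X] = Σ_H E[X_H] = 1296 · p^{5} = 1296 · 32/243 = 512/3.
Numerically: E[X] ≈ 170.7.

E[X] = 1296 · (2/3)^{5} = 512/3 ≈ 170.7.


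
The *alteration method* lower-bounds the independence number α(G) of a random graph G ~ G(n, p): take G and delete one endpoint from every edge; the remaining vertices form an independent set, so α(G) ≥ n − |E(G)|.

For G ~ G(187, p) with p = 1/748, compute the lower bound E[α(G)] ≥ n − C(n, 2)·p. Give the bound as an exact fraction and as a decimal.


E[|E(G)|] = C(187, 2)·p = 17391 · (1/748) = 93/4.
E[α(G)] ≥ n − E[|E(G)|] = 187 − 93/4 = 655/4.
Numerically: ≈ 163.75000.
(This is only a lower bound; the true E[α(G)] may be larger.)

E[α(G)] ≥ 655/4 ≈ 163.75000.


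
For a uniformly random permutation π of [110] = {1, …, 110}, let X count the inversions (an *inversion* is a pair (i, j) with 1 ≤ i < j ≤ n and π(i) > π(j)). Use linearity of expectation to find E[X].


Write X = Σ X_I over the C(110, 2) = 5995 pairs i < j, with X_I the indicator of one inversion.
There are 5995 indicators.
For each fixed pair i < j, the values π(i) and π(j) are two distinct elements of {1, …, 110} in uniformly random order; by symmetry P[π(i) > π(j)] = 1/2.
By linearity: E[X] = 5995 · (1/2) = C(110, 2) · (1/2) = 5995/2 = 5995/2 ≈ 2997.50000.

E[X] = 5995/2 = 2997.50000.


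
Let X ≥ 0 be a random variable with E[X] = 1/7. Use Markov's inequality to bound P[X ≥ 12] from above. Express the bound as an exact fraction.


μ = E[X] = 1/7, a = 12.
Markov: P[X ≥ 12] ≤ μ/a = (1/7)/12 = 1/84.
Numerically: ≈ 0.012.
(Since a = 12 > μ = 0.143, the bound 1/84 is < 1 and informative.)

P[X ≥ 12] ≤ 1/84 ≈ 0.012.


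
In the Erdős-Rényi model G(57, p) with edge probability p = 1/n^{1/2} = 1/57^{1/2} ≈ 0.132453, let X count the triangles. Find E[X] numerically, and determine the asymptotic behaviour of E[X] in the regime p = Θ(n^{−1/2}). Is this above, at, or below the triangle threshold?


Number of potential triangles: C(57, 3) = 29260.
Each occurs with probability p³ ≈ (0.132453)³ ≈ 2.32374098e-03.
By linearity: E[X] = C(57, 3)·p³ ≈ 29260 · 2.32374098e-03 ≈ 67.992661.
Since α = 1/2 < 1, p = c/n^{1/2} ≫ 1/n is above the triangle threshold p ~ 1/n. Asymptotically E[X] ~ (c³/6)·n^{3(1−α)} = (1³/6)·n^{1.5} → ∞; triangles are abundant w.h.p.

E[X] ≈ 67.992661; in regime p = Θ(1/n^{1/2}) E[X] diverges (above the triangle threshold p ~ 1/n).


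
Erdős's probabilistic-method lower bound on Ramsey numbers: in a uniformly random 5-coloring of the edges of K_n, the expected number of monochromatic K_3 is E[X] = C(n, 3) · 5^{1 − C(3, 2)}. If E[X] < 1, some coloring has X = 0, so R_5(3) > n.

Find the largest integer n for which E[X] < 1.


We need C(n, 3) · 5^{1 − 3} < 1, i.e. C(n, 3) < 5^{3 − 1} = 25.
Check values of n near the boundary:
  n = 3: C(3, 3) = 1; 1 < 25? YES
  n = 4: C(4, 3) = 4; 4 < 25? YES
  n = 5: C(5, 3) = 10; 10 < 25? YES
  n = 6: C(6, 3) = 20; 20 < 25? YES
  n = 7: C(7, 3) = 35; 35 < 25? NO
  n = 8: C(8, 3) = 56; 56 < 25? NO
  n = 9: C(9, 3) = 84; 84 < 25? NO
The largest n with C(n, 3) < 25 is n = 6 (where E[X] = 4/5 ≈ 0.8000). Hence R_5(3) > 6, i.e. R_5(3) ≥ 7.

Largest n = 6; hence R_5(3) > 6.


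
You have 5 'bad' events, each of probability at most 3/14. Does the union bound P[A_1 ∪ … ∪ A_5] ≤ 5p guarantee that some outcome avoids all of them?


Union bound: P[∪_{i=1}^{5} A_i] ≤ Σ_i P[A_i] ≤ 5·p = 5·(3/14) = 15/14.
Numerically: 15/14 ≈ 1.07143.
Is 15/14 < 1? NO.
Since the bound 15/14 is ≥ 1, the union bound is uninformative here; it does NOT by itself certify existence.

5·p = 15/14 ≈ 1.07143; existence NOT certified by the union bound.


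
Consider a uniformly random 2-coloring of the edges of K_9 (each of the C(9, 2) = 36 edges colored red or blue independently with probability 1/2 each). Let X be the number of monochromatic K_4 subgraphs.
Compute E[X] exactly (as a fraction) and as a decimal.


Let X = Σ_S X_S over the C(9, 4) = 126 subsets S of size 4, where X_S = 1 if the K_4 on S is monochromatic.
For a fixed S, the K_4 on S has C(4, 2) = 6 edges. P[all 6 edges red] = (1/2)^6, and likewise for blue, so P[monochromatic] = 2·(1/2)^6 = 2^{1 − 6} = 1/32.
By linearity: E[X] = C(9, 4) · 2^{1 − 6} = 126 · 1/32 = 63/16.
Numerically: E[X] ≈ 3.938.

E[X] = C(9,4)·2^(1−C(4,2)) = 63/16 ≈ 3.938.


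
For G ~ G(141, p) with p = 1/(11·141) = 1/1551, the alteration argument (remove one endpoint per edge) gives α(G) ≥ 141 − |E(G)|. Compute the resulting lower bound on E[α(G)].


E[|E(G)|] = C(141, 2)·p = 9870 · (1/1551) = 70/11.
E[α(G)] ≥ n − E[|E(G)|] = 141 − 70/11 = 1481/11.
Numerically: ≈ 134.636.
(This is only a lower bound; the true E[α(G)] may be larger.)

E[α(G)] ≥ 1481/11 ≈ 134.636.
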